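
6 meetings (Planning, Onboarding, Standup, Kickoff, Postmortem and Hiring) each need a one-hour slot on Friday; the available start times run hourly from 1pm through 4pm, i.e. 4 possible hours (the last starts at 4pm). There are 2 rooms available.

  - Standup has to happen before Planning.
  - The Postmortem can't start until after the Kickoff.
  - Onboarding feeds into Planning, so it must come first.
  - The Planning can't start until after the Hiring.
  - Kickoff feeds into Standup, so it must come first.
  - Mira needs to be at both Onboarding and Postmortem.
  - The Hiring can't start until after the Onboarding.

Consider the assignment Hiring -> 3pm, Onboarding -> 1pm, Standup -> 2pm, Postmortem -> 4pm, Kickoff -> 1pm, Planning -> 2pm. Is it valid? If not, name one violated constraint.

No — it violates: The Planning can't start until after the Hiring

Standup has to happen before Planning — violated.
The Hiring can't start until after the Onboarding — holds.
Onboarding feeds into Planning, so it must come first — holds.
Kickoff feeds into Standup, so it must come first — holds.
The Planning can't start until after the Hiring — violated.
There are 2 rooms available — holds.
Mira needs to be at both Onboarding and Postmortem — holds.
The Postmortem can't start until after the Kickoff — holds.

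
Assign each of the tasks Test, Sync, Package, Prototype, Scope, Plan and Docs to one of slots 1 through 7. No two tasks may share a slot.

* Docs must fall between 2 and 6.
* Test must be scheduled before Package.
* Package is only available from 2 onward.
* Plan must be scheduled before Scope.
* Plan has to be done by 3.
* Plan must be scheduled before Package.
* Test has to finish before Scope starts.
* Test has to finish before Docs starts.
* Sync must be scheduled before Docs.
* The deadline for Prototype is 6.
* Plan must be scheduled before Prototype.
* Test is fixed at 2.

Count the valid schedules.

Splitting on Sync: it can be 1 (12), 3 (12), 4 (8), 5 (4). Listing each branch's schedules as (Test, Package, Prototype, Scope, Plan, Docs):
Sync=1: (2,4,5,7,3,6) (2,4,6,7,3,5) (2,5,4,7,3,6) (2,5,6,7,3,4) (2,6,4,7,3,5) (2,6,5,7,3,4) (2,7,4,5,3,6) (2,7,4,6,3,5) (2,7,5,4,3,6) (2,7,5,6,3,4) (2,7,6,4,3,5) (2,7,6,5,3,4) — 12.
Sync=3: (2,4,5,7,1,6) (2,4,6,7,1,5) (2,5,4,7,1,6) (2,5,6,7,1,4) (2,6,4,7,1,5) (2,6,5,7,1,4) (2,7,4,5,1,6) (2,7,4,6,1,5) (2,7,5,4,1,6) (2,7,5,6,1,4) (2,7,6,4,1,5) (2,7,6,5,1,4) — 12.
Sync=4: (2,3,5,7,1,6) (2,3,6,7,1,5) (2,5,3,7,1,6) (2,6,3,7,1,5) (2,7,3,5,1,6) (2,7,3,6,1,5) (2,7,5,3,1,6) (2,7,6,3,1,5) — 8.
Sync=5: (2,3,4,7,1,6) (2,4,3,7,1,6) (2,7,3,4,1,6) (2,7,4,3,1,6) — 4.
Summing: 12 + 12 + 8 + 4 = 36.

36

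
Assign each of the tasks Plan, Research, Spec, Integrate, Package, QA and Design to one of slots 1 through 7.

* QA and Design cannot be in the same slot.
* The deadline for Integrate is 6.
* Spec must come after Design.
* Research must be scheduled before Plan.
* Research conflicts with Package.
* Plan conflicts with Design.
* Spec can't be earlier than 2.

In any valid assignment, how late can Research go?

6

Downstream work caps Research at 6.
Research at 6 is achievable: Package -> 1, Design -> 1, Spec -> 2, Research -> 6, Integrate -> 1, QA -> 2, Plan -> 7.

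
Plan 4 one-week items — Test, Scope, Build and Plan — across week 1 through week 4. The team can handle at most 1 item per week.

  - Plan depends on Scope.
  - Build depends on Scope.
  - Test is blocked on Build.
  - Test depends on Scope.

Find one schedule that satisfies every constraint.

Test -> week 3; Plan -> week 4; Scope -> week 1; Build -> week 2

Checking: Scope(week 1) before Test(week 3); Build(week 2) before Test(week 3); Scope(week 1) before Build(week 2); Scope(week 1) before Plan(week 4); max 1 per week (cap 1).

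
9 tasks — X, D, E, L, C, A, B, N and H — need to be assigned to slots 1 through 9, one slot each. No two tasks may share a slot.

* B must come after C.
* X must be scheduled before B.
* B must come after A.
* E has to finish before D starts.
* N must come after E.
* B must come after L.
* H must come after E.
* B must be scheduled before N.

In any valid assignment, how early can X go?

Downstream work caps X at 7.
X at 1 is achievable: C in 3, E in 6, D in 8, X in 1, B in 5, N in 7, L in 2, H in 9, A in 4.

1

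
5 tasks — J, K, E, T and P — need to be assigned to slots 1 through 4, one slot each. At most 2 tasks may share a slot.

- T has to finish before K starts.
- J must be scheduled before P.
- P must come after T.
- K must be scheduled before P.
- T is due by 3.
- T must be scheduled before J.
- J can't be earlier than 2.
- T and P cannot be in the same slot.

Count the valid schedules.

Splitting on J: it can be 2 (10), 3 (10). Listing each branch's schedules as (K, E, T, P):
J=2: (2,1,1,3) (2,1,1,4) (2,3,1,3) (2,3,1,4) (2,4,1,3) (2,4,1,4) (3,1,1,4) (3,2,1,4) (3,3,1,4) (3,4,1,4) — 10.
J=3: (2,1,1,4) (2,2,1,4) (2,3,1,4) (2,4,1,4) (3,1,1,4) (3,1,2,4) (3,2,1,4) (3,2,2,4) (3,4,1,4) (3,4,2,4) — 10.
Summing: 10 + 10 = 20.

20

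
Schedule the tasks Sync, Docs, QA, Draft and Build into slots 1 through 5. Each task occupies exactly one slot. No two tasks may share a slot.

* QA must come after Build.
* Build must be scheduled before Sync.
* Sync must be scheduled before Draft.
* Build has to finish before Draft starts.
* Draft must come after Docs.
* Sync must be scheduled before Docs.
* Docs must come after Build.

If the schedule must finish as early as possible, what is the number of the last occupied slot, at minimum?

slot 5

The precedence chain requires at least 4 distinct slots.
With at most 1 per slot and 5 tasks, at least 5 slots are needed.
5 works (last occupied slot: 5): for example QA=5, Sync=2, Build=1, Docs=3, Draft=4.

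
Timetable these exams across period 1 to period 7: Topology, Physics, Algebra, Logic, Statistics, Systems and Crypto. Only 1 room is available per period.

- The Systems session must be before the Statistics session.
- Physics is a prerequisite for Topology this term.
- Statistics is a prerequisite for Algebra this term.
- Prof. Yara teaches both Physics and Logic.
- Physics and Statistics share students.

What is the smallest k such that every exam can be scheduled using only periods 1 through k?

The precedence chain requires at least 3 distinct periods.
With at most 1 per period and 7 exams, at least 7 periods are needed.
7 works (last occupied period: period 7): for example Systems -> period 1; Topology -> period 4; Physics -> period 3; Statistics -> period 2; Logic -> period 6; Crypto -> period 7; Algebra -> period 5.

7 periods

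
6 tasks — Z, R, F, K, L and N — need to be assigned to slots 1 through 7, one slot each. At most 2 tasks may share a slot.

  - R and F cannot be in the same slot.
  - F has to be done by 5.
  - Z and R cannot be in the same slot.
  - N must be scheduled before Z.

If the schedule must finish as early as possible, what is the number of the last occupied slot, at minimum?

The precedence chain requires at least 2 distinct slots.
With at most 2 per slot and 6 tasks, at least 3 slots are needed.
3 works (last occupied slot: 3): for example F -> 2, L -> 3, R -> 1, K -> 3, Z -> 2, N -> 1.

slot 3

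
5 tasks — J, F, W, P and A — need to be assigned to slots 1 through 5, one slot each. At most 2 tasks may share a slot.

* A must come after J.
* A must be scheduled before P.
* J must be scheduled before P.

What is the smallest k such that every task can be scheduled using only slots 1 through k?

The precedence chain requires at least 3 distinct slots.
With at most 2 per slot and 5 tasks, at least 3 slots are needed.
3 works (last occupied slot: 3): for example F in 1, J in 1, A in 2, P in 3, W in 2.

3 slots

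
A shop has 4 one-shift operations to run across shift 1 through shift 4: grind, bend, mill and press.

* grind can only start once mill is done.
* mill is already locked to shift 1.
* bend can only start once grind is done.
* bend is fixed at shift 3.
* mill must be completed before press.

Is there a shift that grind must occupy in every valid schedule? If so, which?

shift 2

mill is fixed at shift 1 and must come before grind, so grind is at least shift 2.
bend is fixed at shift 3 and must come after grind, so grind is at most shift 2.
So grind must be shift 2.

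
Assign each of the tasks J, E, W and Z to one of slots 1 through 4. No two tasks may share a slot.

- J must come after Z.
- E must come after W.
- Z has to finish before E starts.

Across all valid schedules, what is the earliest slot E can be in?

3

Precedence pushes E to at least 2.
E at 3 is achievable: W -> 2, J -> 4, E -> 3, Z -> 1.
Nothing earlier works — the capacity limit rule out every slot before 3.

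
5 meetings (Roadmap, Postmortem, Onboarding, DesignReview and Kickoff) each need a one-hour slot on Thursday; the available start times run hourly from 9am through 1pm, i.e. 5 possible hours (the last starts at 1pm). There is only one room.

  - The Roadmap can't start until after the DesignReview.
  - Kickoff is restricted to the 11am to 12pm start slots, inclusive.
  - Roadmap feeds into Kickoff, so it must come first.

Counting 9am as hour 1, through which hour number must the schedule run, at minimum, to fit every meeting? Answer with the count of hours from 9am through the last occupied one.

The precedence chain requires at least 3 distinct hours.
With at most 1 per hour and 5 meetings, at least 5 hours are needed.
5 works (last occupied hour: 1pm): for example DesignReview -> 9am, Onboarding -> 1pm, Kickoff -> 11am, Postmortem -> 12pm, Roadmap -> 10am.

5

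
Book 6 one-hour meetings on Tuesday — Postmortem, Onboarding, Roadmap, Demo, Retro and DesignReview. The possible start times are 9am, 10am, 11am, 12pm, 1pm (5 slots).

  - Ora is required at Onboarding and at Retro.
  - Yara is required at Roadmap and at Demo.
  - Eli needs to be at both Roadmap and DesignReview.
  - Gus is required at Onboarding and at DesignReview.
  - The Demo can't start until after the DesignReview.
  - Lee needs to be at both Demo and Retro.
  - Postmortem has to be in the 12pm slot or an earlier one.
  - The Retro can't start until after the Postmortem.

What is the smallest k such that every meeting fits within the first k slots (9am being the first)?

3

The precedence chain requires at least 2 distinct slots.
Could 2 slots be enough, i.e. nothing placed later than 10am? No: Postmortem's window within 2 slots is {9am, 10am}; Demo must come after DesignReview (at 9am or later) → {10am}; Retro must come after Postmortem (at 9am or later) → {10am}; Retro can't share with Demo (10am) → nothing is left.
So 2 slots is not enough.
3 works (last occupied slot: 11am): for example Retro in 11am; Demo in 10am; DesignReview in 9am; Onboarding in 10am; Postmortem in 9am; Roadmap in 11am.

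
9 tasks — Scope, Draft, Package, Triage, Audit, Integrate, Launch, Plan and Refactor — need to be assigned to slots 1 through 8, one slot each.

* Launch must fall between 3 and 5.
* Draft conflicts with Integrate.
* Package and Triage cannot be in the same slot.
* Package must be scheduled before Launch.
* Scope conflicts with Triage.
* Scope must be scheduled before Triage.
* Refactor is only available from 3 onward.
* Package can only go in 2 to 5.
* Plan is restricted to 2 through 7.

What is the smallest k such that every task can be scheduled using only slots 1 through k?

3

The precedence chain requires at least 2 distinct slots.
Launch can't be placed before 3, so the schedule must run through at least slot 3.
3 works (last occupied slot: 3): for example Scope -> 1, Draft -> 1, Plan -> 2, Launch -> 3, Refactor -> 3, Package -> 2, Audit -> 1, Triage -> 3, Integrate -> 2.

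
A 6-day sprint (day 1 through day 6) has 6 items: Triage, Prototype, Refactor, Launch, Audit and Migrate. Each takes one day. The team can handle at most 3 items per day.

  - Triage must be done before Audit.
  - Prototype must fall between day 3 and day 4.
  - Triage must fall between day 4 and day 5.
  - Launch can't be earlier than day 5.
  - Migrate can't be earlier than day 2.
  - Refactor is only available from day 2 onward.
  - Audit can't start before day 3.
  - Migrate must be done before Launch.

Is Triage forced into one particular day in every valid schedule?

Triage can be day 4 (e.g. Triage in day 4; Launch in day 5; Refactor in day 2; Prototype in day 3; Migrate in day 2; Audit in day 5) or day 5 (e.g. Refactor=day 2; Migrate=day 2; Audit=day 6; Launch=day 5; Prototype=day 3; Triage=day 5).

No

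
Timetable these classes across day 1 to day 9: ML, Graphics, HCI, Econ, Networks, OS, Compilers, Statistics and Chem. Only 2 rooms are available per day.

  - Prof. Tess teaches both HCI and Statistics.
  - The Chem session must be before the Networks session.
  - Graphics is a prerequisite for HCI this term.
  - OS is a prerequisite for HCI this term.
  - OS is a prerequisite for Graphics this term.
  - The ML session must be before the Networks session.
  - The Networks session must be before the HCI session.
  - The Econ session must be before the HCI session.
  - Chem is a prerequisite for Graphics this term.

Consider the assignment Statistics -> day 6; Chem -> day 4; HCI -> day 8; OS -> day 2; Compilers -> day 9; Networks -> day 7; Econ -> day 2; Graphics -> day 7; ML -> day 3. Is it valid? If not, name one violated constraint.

Prof. Tess teaches both HCI and Statistics — holds.
OS is a prerequisite for HCI this term — holds.
The ML session must be before the Networks session — holds.
The Econ session must be before the HCI session — holds.
OS is a prerequisite for Graphics this term — holds.
Only 2 rooms are available per day — holds.
Chem is a prerequisite for Graphics this term — holds.
The Chem session must be before the Networks session — holds.
The Networks session must be before the HCI session — holds.
Graphics is a prerequisite for HCI this term — holds.

Yes, all constraints hold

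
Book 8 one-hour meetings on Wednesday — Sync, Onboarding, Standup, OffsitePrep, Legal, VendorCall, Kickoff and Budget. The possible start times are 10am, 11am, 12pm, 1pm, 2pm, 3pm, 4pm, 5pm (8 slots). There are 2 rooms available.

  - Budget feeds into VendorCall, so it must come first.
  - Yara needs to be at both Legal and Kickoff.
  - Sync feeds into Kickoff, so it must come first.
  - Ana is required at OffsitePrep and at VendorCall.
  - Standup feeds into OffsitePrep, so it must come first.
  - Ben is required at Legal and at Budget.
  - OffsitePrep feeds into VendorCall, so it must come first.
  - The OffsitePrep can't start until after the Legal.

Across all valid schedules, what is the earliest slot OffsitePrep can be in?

Precedence pushes OffsitePrep to at least 11am; downstream work caps OffsitePrep at 4pm.
OffsitePrep at 11am is achievable: Legal=10am; OffsitePrep=11am; Budget=11am; Sync=12pm; VendorCall=12pm; Onboarding=1pm; Standup=10am; Kickoff=1pm.

11am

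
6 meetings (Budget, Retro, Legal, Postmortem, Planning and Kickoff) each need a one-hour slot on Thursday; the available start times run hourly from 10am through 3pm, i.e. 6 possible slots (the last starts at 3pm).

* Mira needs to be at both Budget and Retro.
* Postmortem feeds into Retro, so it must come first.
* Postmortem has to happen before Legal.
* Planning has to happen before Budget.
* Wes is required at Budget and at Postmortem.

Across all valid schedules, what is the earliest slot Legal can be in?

Precedence pushes Legal to at least 11am.
Legal at 11am is achievable: Budget -> 11am; Legal -> 11am; Retro -> 12pm; Kickoff -> 10am; Postmortem -> 10am; Planning -> 10am.

11am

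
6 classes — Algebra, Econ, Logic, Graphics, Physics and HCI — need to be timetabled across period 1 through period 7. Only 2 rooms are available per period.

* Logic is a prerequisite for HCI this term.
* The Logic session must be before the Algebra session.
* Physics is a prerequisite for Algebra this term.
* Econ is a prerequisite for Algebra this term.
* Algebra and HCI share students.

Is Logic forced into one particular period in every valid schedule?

Logic can be period 1 (e.g. Logic -> period 1, Econ -> period 1, HCI -> period 2, Graphics -> period 3, Algebra -> period 3, Physics -> period 2) or period 2 (e.g. Graphics in period 2; Econ in period 1; Logic in period 2; Algebra in period 3; HCI in period 4; Physics in period 1).

No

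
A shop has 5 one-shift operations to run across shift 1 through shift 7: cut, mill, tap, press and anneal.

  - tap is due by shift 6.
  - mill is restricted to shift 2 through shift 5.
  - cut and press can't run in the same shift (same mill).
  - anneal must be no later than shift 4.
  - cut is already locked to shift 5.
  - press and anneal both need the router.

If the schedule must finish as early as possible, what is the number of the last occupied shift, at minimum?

cut can't be placed before shift 5, so the schedule must run through at least shift 5.
5 works (last occupied shift: shift 5): for example anneal -> shift 1, mill -> shift 2, press -> shift 2, tap -> shift 1, cut -> shift 5.

5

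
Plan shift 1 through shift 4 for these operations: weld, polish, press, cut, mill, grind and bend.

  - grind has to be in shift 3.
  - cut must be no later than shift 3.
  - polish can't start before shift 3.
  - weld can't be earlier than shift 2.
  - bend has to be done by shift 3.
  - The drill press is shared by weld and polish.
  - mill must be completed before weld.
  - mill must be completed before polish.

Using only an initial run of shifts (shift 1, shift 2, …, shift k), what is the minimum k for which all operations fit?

The precedence chain requires at least 2 distinct shifts.
polish can't be placed before shift 3, so the schedule must run through at least shift 3.
3 works (last occupied shift: shift 3): for example bend -> shift 1, grind -> shift 3, press -> shift 1, mill -> shift 1, weld -> shift 2, cut -> shift 1, polish -> shift 3.

3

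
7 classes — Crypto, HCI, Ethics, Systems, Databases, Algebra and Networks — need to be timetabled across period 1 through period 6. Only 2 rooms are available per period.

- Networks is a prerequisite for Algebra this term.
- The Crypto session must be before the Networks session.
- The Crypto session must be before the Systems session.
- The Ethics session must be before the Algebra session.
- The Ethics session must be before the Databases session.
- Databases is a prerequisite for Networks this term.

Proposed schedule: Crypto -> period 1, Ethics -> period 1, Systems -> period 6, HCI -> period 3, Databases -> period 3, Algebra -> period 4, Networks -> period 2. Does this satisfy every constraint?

No. Databases is a prerequisite for Networks this term is not satisfied.

Networks is a prerequisite for Algebra this term — holds.
Only 2 rooms are available per period — holds.
The Ethics session must be before the Algebra session — holds.
The Crypto session must be before the Networks session — holds.
The Ethics session must be before the Databases session — holds.
The Crypto session must be before the Systems session — holds.
Databases is a prerequisite for Networks this term — violated.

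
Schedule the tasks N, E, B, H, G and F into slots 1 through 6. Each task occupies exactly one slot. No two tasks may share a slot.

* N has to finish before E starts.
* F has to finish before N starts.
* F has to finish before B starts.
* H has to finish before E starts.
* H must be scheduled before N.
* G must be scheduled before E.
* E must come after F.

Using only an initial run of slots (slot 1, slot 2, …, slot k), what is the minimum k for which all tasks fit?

6

The precedence chain requires at least 3 distinct slots.
With at most 1 per slot and 6 tasks, at least 6 slots are needed.
6 works (last occupied slot: 6): for example E in 5, G in 4, B in 6, F in 1, H in 2, N in 3.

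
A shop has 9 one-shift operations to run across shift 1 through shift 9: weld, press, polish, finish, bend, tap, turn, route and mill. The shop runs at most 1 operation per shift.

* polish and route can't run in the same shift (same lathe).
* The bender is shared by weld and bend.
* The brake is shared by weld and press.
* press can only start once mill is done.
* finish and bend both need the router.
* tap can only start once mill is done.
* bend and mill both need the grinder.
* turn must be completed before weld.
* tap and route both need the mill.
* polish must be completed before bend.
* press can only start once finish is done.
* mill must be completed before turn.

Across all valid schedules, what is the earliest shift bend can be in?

Precedence pushes bend to at least shift 2.
bend at shift 2 is achievable: weld in shift 7; polish in shift 1; press in shift 5; mill in shift 3; tap in shift 8; bend in shift 2; finish in shift 4; turn in shift 6; route in shift 9.

shift 2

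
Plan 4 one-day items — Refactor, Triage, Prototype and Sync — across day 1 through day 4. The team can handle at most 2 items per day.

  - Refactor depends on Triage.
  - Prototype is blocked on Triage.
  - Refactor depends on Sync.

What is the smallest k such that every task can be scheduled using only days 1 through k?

2

The precedence chain requires at least 2 distinct days.
With at most 2 per day and 4 tasks, at least 2 days are needed.
2 works (last occupied day: day 2): for example Refactor -> day 2, Triage -> day 1, Prototype -> day 2, Sync -> day 1.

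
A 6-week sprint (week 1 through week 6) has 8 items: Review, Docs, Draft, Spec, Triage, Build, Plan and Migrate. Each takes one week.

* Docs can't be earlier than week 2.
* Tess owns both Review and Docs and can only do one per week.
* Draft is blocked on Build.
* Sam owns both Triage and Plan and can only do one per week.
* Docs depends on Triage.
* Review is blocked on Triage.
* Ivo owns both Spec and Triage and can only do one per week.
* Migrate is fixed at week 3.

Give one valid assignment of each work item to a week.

Triage in week 1; Migrate in week 3; Docs in week 2; Draft in week 2; Spec in week 2; Plan in week 2; Review in week 3; Build in week 1

Checking: Triage(week 1) before Docs(week 2); Build(week 1) before Draft(week 2); Triage(week 1) before Review(week 3); Spec(week 2) != Triage(week 1); Review(week 3) != Docs(week 2); Triage(week 1) != Plan(week 2); Migrate=week 3 in [week 3,week 3]; Docs=week 2 in [week 2,week 6].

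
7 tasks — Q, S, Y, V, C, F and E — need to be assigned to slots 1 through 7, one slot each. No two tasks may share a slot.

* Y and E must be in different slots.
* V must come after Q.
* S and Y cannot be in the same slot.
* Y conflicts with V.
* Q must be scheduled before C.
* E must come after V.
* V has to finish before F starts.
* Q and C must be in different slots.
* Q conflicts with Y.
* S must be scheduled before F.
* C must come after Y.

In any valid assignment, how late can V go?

Precedence pushes V to at least 2; downstream work caps V at 6.
V at 5 is achievable: Y=2; C=3; S=4; F=6; E=7; Q=1; V=5.
Nothing later works — the conflict and capacity constraints rule out every slot after 5.

5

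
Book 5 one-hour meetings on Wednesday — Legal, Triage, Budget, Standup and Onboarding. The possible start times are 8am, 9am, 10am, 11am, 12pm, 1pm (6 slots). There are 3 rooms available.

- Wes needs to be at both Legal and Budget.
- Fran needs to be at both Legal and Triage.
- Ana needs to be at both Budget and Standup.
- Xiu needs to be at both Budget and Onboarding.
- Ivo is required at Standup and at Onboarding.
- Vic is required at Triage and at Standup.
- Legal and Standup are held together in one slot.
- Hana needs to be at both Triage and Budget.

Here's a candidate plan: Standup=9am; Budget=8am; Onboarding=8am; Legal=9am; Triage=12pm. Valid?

Invalid. Xiu needs to be at both Budget and Onboarding.

Wes needs to be at both Legal and Budget — holds.
Xiu needs to be at both Budget and Onboarding — violated.
Fran needs to be at both Legal and Triage — holds.
Ana needs to be at both Budget and Standup — holds.
Hana needs to be at both Triage and Budget — holds.
Legal and Standup are held together in one slot — holds.
Ivo is required at Standup and at Onboarding — holds.
There are 3 rooms available — holds.
Vic is required at Triage and at Standup — holds.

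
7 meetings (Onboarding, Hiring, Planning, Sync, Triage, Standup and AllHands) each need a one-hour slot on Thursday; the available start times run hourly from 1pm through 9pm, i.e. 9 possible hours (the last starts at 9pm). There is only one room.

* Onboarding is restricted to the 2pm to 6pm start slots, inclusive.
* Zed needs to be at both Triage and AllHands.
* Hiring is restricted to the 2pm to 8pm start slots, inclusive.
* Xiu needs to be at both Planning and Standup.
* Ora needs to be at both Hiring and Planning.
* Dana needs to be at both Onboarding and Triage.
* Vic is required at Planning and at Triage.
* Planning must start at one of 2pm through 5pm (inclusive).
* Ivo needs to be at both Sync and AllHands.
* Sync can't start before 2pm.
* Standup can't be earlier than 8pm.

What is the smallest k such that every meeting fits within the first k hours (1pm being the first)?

With at most 1 per hour and 7 meetings, at least 7 hours are needed.
Standup can't be placed before 8pm — that is hour 8 counting from 1pm — so the schedule must run through at least 8 hours.
8 works (last occupied hour: 8pm): for example AllHands -> 6pm; Hiring -> 4pm; Sync -> 5pm; Planning -> 2pm; Onboarding -> 3pm; Standup -> 8pm; Triage -> 1pm.

8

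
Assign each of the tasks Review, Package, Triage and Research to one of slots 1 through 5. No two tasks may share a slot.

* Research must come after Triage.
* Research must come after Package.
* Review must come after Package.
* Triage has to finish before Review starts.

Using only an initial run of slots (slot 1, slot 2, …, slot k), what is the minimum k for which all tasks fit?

The precedence chain requires at least 2 distinct slots.
With at most 1 per slot and 4 tasks, at least 4 slots are needed.
4 works (last occupied slot: 4): for example Research=4, Review=3, Package=1, Triage=2.

4 slots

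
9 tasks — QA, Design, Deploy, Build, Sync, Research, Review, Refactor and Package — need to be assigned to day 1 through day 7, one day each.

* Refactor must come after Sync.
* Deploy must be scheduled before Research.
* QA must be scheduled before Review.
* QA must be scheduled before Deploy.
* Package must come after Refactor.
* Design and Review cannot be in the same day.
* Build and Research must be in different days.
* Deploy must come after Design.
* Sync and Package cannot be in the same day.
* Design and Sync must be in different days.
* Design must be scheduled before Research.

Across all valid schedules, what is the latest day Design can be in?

day 5

Downstream work caps Design at day 5.
Design at day 5 is achievable: Package in day 3; Design in day 5; Deploy in day 6; QA in day 1; Sync in day 1; Research in day 7; Build in day 1; Review in day 2; Refactor in day 2.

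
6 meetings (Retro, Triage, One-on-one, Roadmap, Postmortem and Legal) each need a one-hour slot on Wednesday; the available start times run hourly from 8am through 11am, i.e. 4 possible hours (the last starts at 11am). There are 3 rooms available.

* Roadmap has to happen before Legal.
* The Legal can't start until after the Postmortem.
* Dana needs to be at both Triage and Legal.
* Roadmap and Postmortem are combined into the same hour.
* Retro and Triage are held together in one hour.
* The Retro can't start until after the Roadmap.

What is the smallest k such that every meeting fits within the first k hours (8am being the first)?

3 hours

The precedence chain requires at least 2 distinct hours.
With at most 3 per hour and 6 meetings, at least 2 hours are needed.
Could 2 hours be enough, i.e. nothing placed later than 9am? No: Retro must come after Roadmap (at 8am or later) → {9am}; Legal must come after Postmortem (at 8am or later) → {9am}; Triage must be in the same hour as Retro (in {9am}) → {9am}; Legal can't share with Triage (9am) → nothing is left.
So 2 hours is not enough.
3 works (last occupied hour: 10am): for example Postmortem in 8am, Legal in 9am, Triage in 10am, One-on-one in 8am, Roadmap in 8am, Retro in 10am.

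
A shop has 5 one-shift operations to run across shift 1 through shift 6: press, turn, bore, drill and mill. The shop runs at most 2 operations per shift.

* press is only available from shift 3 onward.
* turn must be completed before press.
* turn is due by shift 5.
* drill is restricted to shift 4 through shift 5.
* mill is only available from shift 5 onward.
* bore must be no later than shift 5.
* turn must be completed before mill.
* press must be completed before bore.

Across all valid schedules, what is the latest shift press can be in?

Press is available from shift 3; downstream work caps press at shift 4.
press at shift 4 is achievable: drill=shift 4, bore=shift 5, turn=shift 1, press=shift 4, mill=shift 5.

shift 4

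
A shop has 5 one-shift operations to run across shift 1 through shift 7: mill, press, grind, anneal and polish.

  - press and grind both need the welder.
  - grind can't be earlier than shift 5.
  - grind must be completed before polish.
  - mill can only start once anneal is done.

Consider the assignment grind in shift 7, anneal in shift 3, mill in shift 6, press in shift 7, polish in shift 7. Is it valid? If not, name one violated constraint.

grind must be completed before polish — violated.
mill can only start once anneal is done — holds.
press and grind both need the welder — violated.
grind can't be earlier than shift 5 — holds.

Invalid. press and grind both need the welder.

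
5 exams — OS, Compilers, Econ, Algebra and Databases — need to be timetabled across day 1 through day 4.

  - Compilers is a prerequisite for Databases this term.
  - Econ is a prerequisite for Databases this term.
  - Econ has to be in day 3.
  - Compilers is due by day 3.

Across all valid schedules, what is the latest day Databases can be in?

day 4

Precedence pushes Databases to at least day 4.
Databases at day 4 is achievable: Econ=day 3; OS=day 1; Compilers=day 1; Algebra=day 1; Databases=day 4.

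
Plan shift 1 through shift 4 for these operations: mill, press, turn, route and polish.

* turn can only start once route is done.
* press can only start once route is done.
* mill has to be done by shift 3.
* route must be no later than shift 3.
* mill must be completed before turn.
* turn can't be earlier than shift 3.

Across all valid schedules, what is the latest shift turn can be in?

shift 4

Turn is available from shift 3.
turn at shift 4 is achievable: press -> shift 2; route -> shift 1; turn -> shift 4; polish -> shift 1; mill -> shift 1.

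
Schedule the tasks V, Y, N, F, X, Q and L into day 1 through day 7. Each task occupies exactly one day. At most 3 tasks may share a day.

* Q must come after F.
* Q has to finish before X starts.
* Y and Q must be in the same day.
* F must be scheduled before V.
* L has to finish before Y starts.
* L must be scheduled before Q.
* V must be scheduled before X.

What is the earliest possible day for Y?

Precedence pushes Y to at least day 2; Y must be in the same day as Q, which can't be after day 6, so Y is at most day 6.
Y at day 2 is achievable: X -> day 3; L -> day 1; F -> day 1; V -> day 2; N -> day 1; Y -> day 2; Q -> day 2.

day 2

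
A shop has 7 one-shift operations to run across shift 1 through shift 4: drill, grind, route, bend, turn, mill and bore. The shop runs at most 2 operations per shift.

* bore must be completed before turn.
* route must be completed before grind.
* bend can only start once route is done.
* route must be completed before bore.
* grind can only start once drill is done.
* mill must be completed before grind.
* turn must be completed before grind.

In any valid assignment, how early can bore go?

Precedence pushes bore to at least shift 2; downstream work caps bore at shift 2.
bore at shift 2 is achievable: drill in shift 1; route in shift 1; bore in shift 2; mill in shift 3; turn in shift 3; grind in shift 4; bend in shift 2.

shift 2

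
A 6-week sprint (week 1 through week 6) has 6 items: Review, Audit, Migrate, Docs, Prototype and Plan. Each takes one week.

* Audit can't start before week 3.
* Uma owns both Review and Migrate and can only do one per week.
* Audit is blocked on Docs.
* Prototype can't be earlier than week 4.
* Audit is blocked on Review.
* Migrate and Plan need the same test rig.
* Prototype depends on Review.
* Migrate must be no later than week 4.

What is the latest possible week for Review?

week 5

Downstream work caps Review at week 5.
Review at week 5 is achievable: Plan -> week 2, Review -> week 5, Docs -> week 1, Migrate -> week 1, Audit -> week 6, Prototype -> week 6.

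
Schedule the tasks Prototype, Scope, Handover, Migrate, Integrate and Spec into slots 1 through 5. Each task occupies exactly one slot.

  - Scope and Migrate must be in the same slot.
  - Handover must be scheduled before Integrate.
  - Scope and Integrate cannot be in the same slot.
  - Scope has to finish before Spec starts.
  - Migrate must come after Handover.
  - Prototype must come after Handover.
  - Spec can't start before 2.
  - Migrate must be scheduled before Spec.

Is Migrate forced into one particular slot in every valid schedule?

Migrate can be 2 (e.g. Integrate -> 3, Prototype -> 2, Spec -> 3, Handover -> 1, Migrate -> 2, Scope -> 2) or 3 (e.g. Prototype=2; Integrate=2; Scope=3; Handover=1; Spec=4; Migrate=3).

No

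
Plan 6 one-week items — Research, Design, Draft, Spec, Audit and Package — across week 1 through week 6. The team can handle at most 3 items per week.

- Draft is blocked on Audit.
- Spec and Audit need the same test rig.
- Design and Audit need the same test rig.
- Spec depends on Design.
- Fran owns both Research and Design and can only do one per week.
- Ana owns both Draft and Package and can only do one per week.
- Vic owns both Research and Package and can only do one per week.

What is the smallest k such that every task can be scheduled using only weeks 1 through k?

3

The precedence chain requires at least 2 distinct weeks.
With at most 3 per week and 6 tasks, at least 2 weeks are needed.
Could 2 weeks be enough, i.e. nothing placed later than week 2? No: Spec must come after Design (at week 1 or later) → {week 2}; Design must come before Spec (at week 2 or earlier) → {week 1}; Draft must come after Audit (at week 1 or later) → {week 2}; Audit must come before Draft (at week 2 or earlier) → {week 1}; Audit can't share with Design (week 1) → nothing is left.
So 2 weeks is not enough.
3 works (last occupied week: week 3): for example Draft=week 3; Package=week 1; Research=week 2; Audit=week 2; Spec=week 3; Design=week 1.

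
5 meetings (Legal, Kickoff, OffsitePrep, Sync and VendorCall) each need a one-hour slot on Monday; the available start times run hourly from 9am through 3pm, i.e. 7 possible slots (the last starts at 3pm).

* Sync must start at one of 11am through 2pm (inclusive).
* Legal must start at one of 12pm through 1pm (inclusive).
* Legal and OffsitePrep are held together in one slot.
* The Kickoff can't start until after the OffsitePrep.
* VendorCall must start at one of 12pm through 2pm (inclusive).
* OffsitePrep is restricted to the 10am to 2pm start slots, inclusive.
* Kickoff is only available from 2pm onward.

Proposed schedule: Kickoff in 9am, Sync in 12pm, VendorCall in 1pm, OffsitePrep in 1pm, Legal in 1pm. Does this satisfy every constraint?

The Kickoff can't start until after the OffsitePrep — violated.
Legal must start at one of 12pm through 1pm (inclusive) — holds.
Kickoff is only available from 2pm onward — violated.
Legal and OffsitePrep are held together in one slot — holds.
VendorCall must start at one of 12pm through 2pm (inclusive) — holds.
Sync must start at one of 11am through 2pm (inclusive) — holds.
OffsitePrep is restricted to the 10am to 2pm start slots, inclusive — holds.

No. Kickoff is only available from 2pm onward is not satisfied.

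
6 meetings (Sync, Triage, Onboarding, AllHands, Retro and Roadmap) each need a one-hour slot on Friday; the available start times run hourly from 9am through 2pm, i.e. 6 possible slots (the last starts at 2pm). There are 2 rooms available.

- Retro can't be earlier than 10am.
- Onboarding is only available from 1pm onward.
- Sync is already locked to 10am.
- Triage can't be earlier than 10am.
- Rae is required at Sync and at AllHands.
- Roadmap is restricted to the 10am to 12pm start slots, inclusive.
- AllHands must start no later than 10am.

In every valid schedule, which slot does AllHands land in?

9am

AllHands's window is 9am–10am.
Sync is fixed at 10am, and AllHands can't share a slot with Sync.
So AllHands must be 9am.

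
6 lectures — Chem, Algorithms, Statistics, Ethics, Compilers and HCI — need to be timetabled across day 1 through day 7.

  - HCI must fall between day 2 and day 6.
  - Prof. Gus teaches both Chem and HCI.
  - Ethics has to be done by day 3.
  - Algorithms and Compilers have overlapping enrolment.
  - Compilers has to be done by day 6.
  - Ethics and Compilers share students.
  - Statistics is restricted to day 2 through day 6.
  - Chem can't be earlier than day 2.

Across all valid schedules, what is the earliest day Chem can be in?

Chem is available from day 2.
Chem at day 2 is achievable: Statistics=day 2, Algorithms=day 1, Ethics=day 1, Compilers=day 2, Chem=day 2, HCI=day 3.

day 2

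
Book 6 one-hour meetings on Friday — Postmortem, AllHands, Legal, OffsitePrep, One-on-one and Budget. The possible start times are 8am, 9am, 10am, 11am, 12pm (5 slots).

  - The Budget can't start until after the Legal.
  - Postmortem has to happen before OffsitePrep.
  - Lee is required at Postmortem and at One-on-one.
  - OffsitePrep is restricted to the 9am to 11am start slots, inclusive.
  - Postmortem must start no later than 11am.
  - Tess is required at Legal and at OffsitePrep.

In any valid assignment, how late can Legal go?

11am

Downstream work caps Legal at 11am.
Legal at 11am is achievable: One-on-one=9am, Legal=11am, Budget=12pm, OffsitePrep=9am, Postmortem=8am, AllHands=8am.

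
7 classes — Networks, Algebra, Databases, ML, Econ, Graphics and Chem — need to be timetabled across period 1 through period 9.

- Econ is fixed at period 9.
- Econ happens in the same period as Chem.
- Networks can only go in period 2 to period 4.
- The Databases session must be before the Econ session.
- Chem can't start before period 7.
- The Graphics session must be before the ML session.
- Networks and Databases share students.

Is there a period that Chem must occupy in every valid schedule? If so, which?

Chem is available from period 7; Chem must be in the same period as Econ, which can't be before period 9, so Chem is at least period 9.
So Chem is pinned to period 9.

period 9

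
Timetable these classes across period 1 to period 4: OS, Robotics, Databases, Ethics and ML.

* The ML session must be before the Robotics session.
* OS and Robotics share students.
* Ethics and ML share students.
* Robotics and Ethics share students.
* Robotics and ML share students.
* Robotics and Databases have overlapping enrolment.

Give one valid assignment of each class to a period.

Ethics=period 3; ML=period 1; OS=period 1; Robotics=period 2; Databases=period 1

Checking: ML(period 1) before Robotics(period 2); Robotics(period 2) != Databases(period 1); Robotics(period 2) != ML(period 1); Ethics(period 3) != ML(period 1); Robotics(period 2) != Ethics(period 3); OS(period 1) != Robotics(period 2).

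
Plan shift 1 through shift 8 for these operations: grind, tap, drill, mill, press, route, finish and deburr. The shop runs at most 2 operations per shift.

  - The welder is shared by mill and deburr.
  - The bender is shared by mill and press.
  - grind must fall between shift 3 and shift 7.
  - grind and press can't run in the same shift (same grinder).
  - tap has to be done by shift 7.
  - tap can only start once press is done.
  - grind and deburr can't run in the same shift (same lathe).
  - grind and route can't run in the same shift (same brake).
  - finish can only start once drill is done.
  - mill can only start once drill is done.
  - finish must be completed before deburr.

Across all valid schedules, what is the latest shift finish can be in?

shift 7

Precedence pushes finish to at least shift 2; downstream work caps finish at shift 7.
finish at shift 7 is achievable: deburr -> shift 8; route -> shift 4; press -> shift 1; drill -> shift 1; mill -> shift 2; grind -> shift 3; tap -> shift 2; finish -> shift 7.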